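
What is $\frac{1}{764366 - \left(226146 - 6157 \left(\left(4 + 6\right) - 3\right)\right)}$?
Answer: $\frac{1}{581319} \approx 1.7202 \cdot 10^{-6}$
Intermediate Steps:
$\frac{1}{764366 - \left(226146 - 6157 \left(\left(4 + 6\right) - 3\right)\right)} = \frac{1}{764366 - \left(226146 - 6157 \left(10 - 3\right)\right)} = \frac{1}{764366 + \left(\left(88235 + 6157 \cdot 7\right) - 314381\right)} = \frac{1}{764366 + \left(\left(88235 + 43099\right) - 314381\right)} = \frac{1}{764366 + \left(131334 - 314381\right)} = \frac{1}{764366 - 183047} = \frac{1}{581319}$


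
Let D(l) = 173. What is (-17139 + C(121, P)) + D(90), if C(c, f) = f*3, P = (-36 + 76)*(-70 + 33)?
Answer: -21406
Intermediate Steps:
P = -1480 (P = 40*(-37) = -1480)
C(c, f) = 3*f
(-17139 + C(121, P)) + D(90) = (-17139 + 3*(-1480)) + 173 = (-17139 - 4440) + 173 = -21579 + 173 = -21406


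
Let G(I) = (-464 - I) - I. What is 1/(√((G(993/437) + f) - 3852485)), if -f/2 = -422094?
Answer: -I*√574580947291/1314830543 ≈ -0.00057651*I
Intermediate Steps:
G(I) = -464 - 2*I
f = 844188 (f = -2*(-422094) = 844188)
1/(√((G(993/437) + f) - 3852485)) = 1/(√(((-464 - 1986/437) + 844188) - 3852485)) = 1/(√((-204754/437 + 844188) - 3852485)) = 1/(√(368705402/437 - 3852485)) = 1/(√(-1314830543/437)) = 1/(I*√574580947291/437) = -I*√574580947291/1314830543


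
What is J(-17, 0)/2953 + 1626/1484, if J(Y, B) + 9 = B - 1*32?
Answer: 2370367/2191126 ≈ 1.0818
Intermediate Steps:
J(Y, B) = -41 + B (J(Y, B) = -9 + (B - 1*32) = -9 + (B - 32) = -9 + (-32 + B) = -41 + B)
J(-17, 0)/2953 + 1626/1484 = (-41 + 0)/2953 + 1626/1484 = -41*1/2953 + 1626*(1/1484) = -41/2953 + 813/742 = 2370367/2191126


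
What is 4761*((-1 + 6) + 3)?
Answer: 38088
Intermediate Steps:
4761*((-1 + 6) + 3) = 4761*(5 + 3) = 4761*8 = 38088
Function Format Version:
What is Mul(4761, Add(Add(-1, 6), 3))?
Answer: 38088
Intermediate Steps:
Mul(4761, Add(Add(-1, 6), 3)) = Mul(4761, Add(5, 3)) = Mul(4761, 8) = 38088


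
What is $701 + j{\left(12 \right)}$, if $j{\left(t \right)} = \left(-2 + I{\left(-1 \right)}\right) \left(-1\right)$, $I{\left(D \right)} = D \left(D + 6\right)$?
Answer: $708$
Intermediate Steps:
$I{\left(D \right)} = D \left(6 + D\right)$
$j{\left(t \right)} = 7$ ($j{\left(t \right)} = \left(-2 - \left(6 - 1\right)\right) \left(-1\right) = \left(-2 - 5\right) \left(-1\right) = \left(-7\right) \left(-1\right) = 7$)
$701 + j{\left(12 \right)} = 701 + 7 = 708$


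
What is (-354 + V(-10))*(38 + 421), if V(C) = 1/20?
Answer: -3249261/20 ≈ -1.6246e+5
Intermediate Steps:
V(C) = 1/20
(-354 + V(-10))*(38 + 421) = (-354 + 1/20)*(38 + 421) = -7079/20*459 = -3249261/20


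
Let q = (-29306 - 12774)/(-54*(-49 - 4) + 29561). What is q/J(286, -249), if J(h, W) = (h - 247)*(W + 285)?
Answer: -10520/11380473 ≈ -0.00092439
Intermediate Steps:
J(h, W) = (-247 + h)*(285 + W)
q = -42080/32423 (q = -42080/(-54*(-53) + 29561) = -42080/(2862 + 29561) = -42080/32423 ≈ -1.2978)
q/J(286, -249) = -42080/(32423*(-70395 - 247*(-249) + 285*286 - 249*286)) = -42080/(32423*(-70395 + 61503 + 81510 - 71214)) = -42080/32423/1404 = -42080/32423*1/1404 = -10520/11380473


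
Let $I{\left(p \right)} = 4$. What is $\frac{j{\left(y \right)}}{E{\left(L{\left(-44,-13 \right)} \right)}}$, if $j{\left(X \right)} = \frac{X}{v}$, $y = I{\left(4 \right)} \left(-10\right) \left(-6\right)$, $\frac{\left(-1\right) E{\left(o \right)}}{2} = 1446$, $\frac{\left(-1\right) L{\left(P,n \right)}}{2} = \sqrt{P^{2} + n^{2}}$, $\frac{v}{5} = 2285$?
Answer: $- \frac{4}{550685} \approx -7.2637 \cdot 10^{-6}$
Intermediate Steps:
$v = 11425$ ($v = 5 \cdot 2285 = 11425$)
$L{\left(P,n \right)} = - 2 \sqrt{P^{2} + n^{2}}$
$E{\left(o \right)} = -2892$ ($E{\left(o \right)} = \left(-2\right) 1446 = -2892$)
$y = 240$ ($y = 4 \left(-10\right) \left(-6\right) = \left(-40\right) \left(-6\right) = 240$)
$j{\left(X \right)} = \frac{X}{11425}$
$\frac{j{\left(y \right)}}{E{\left(L{\left(-44,-13 \right)} \right)}} = \frac{\frac{1}{11425} \cdot 240}{-2892} = \frac{48}{2285} \left(- \frac{1}{2892}\right) = - \frac{4}{550685}$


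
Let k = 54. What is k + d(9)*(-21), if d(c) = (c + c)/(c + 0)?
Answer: 12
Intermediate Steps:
d(c) = 2 (d(c) = (2*c)/c = 2)
k + d(9)*(-21) = 54 + 2*(-21) = 54 - 42 = 12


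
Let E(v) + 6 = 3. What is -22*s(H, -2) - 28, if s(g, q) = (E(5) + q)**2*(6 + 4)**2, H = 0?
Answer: -55028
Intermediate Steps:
E(v) = -3 (E(v) = -6 + 3 = -3)
s(g, q) = 100*(-3 + q)**2 (s(g, q) = (-3 + q)**2*(6 + 4)**2 = (-3 + q)**2*10**2 = (-3 + q)**2*100 = 100*(-3 + q)**2)
-22*s(H, -2) - 28 = -2200*(-3 - 2)**2 - 28 = -2200*(-5)**2 - 28 = -2200*25 - 28 = -22*2500 - 28 = -55000 - 28 = -55028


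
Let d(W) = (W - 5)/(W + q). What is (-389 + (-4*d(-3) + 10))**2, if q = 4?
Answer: 120409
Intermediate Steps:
d(W) = (-5 + W)/(4 + W) (d(W) = (W - 5)/(W + 4) = (-5 + W)/(4 + W))
(-389 + (-4*d(-3) + 10))**2 = (-389 + (-4*(-5 - 3)/(4 - 3) + 10))**2 = (-389 + (-4*(-8)/1 + 10))**2 = (-389 + (-4*(-8) + 10))**2 = (-389 + (32 + 10))**2 = (-389 + 42)**2 = (-347)**2 = 120409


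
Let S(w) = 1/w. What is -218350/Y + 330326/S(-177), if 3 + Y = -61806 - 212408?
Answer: -16032837620984/274217 ≈ -5.8468e+7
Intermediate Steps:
Y = -274217 (Y = -3 + (-61806 - 212408) = -3 - 274214 = -274217)
-218350/Y + 330326/S(-177) = -218350/(-274217) + 330326/(1/(-177)) = -218350*(-1/274217) + 330326/(-1/177) = 218350/274217 + 330326*(-177) = 218350/274217 - 58467702 = -16032837620984/274217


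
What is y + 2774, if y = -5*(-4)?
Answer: 2794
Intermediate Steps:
y = 20
y + 2774 = 20 + 2774 = 2794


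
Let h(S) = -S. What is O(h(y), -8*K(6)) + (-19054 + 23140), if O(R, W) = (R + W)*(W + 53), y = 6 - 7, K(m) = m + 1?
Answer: 4251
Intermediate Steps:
K(m) = 1 + m
y = -1
O(R, W) = (53 + W)*(R + W) (O(R, W) = (R + W)*(53 + W) = (53 + W)*(R + W))
O(h(y), -8*K(6)) + (-19054 + 23140) = ((-8*(1 + 6))² + 53*(-1*(-1)) + 53*(-8*(1 + 6)) + (-1*(-1))*(-8*(1 + 6))) + (-19054 + 23140) = ((-8*7)² + 53*1 + 53*(-8*7) + 1*(-8*7)) + 4086 = ((-56)² + 53 + 53*(-56) + 1*(-56)) + 4086 = (3136 + 53 - 2968 - 56) + 4086 = 165 + 4086 = 4251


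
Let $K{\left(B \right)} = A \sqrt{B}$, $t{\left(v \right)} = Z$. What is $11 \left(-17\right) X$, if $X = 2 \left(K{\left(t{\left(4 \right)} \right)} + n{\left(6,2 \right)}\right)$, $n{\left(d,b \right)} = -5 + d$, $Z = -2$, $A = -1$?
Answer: $-374 + 374 i \sqrt{2} \approx -374.0 + 528.92 i$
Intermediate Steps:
$t{\left(v \right)} = -2$
$K{\left(B \right)} = - \sqrt{B}$
$X = 2 - 2 i \sqrt{2}$ ($X = 2 \left(- \sqrt{-2} + \left(-5 + 6\right)\right) = 2 \left(- i \sqrt{2} + 1\right) = 2 \left(1 - i \sqrt{2}\right) = 2 - 2 i \sqrt{2} \approx 2.0 - 2.8284 i$)
$11 \left(-17\right) X = 11 \left(-17\right) \left(2 - 2 i \sqrt{2}\right) = - 187 \left(2 - 2 i \sqrt{2}\right) = -374 + 374 i \sqrt{2}$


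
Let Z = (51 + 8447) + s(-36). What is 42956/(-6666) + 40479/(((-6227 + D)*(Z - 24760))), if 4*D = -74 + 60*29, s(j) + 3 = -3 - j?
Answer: -2025584904701/314355347988 ≈ -6.4436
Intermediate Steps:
s(j) = -6 - j (s(j) = -3 + (-3 - j) = -6 - j)
D = 833/2 (D = (-74 + 60*29)/4 = (-74 + 1740)/4 = (¼)*1666 = 833/2 ≈ 416.50)
Z = 8528 (Z = (51 + 8447) + (-6 - 1*(-36)) = 8498 + (-6 + 36) = 8498 + 30 = 8528)
42956/(-6666) + 40479/(((-6227 + D)*(Z - 24760))) = 42956/(-6666) + 40479/(((-6227 + 833/2)*(8528 - 24760))) = 42956*(-1/6666) + 40479/((-11621/2*(-16232))) = -21478/3333 + 40479/94316036 = -2025584904701/314355347988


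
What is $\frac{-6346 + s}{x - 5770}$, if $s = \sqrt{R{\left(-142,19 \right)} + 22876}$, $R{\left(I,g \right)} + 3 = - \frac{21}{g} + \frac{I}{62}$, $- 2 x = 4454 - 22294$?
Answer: $- \frac{3173}{1575} + \frac{\sqrt{7933946033}}{1855350} \approx -1.9666$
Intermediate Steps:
$x = 8920$ ($x = - \frac{4454 - 22294}{2} = \left(- \frac{1}{2}\right) \left(-17840\right) = 8920$)
$R{\left(I,g \right)} = -3 - \frac{21}{g} + \frac{I}{62}$ ($R{\left(I,g \right)} = -3 + \left(- \frac{21}{g} + \frac{I}{62}\right) = -3 - \frac{21}{g} + \frac{I}{62}$)
$s = \frac{\sqrt{7933946033}}{589}$ ($s = \sqrt{\left(-3 - \frac{21}{19} + \frac{1}{62} \left(-142\right)\right) + 22876} = \sqrt{\left(-3 - \frac{21}{19} - \frac{71}{31}\right) + 22876} = \sqrt{- \frac{3767}{589} + 22876} = \sqrt{\frac{13470197}{589}} = \frac{\sqrt{7933946033}}{589} \approx 151.23$)
$\frac{-6346 + s}{x - 5770} = \frac{-6346 + \frac{\sqrt{7933946033}}{589}}{8920 - 5770} = \frac{-6346 + \frac{\sqrt{7933946033}}{589}}{3150} = \left(-6346 + \frac{\sqrt{7933946033}}{589}\right) \frac{1}{3150} = - \frac{3173}{1575} + \frac{\sqrt{7933946033}}{1855350}$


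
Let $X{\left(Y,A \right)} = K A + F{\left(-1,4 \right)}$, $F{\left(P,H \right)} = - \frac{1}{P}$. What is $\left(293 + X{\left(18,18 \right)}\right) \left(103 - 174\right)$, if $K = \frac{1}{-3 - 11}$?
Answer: $- \frac{145479}{7} \approx -20783.0$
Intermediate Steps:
$K = - \frac{1}{14}$ ($K = \frac{1}{-14} = - \frac{1}{14} \approx -0.071429$)
$X{\left(Y,A \right)} = 1 - \frac{A}{14}$ ($X{\left(Y,A \right)} = - \frac{A}{14} - \frac{1}{-1} = - \frac{A}{14} - -1 = - \frac{A}{14} + 1 = 1 - \frac{A}{14}$)
$\left(293 + X{\left(18,18 \right)}\right) \left(103 - 174\right) = \left(293 + \left(1 - \frac{9}{7}\right)\right) \left(103 - 174\right) = \left(293 + \left(1 - \frac{9}{7}\right)\right) \left(-71\right) = \left(293 - \frac{2}{7}\right) \left(-71\right) = \frac{2049}{7} \left(-71\right) = - \frac{145479}{7}$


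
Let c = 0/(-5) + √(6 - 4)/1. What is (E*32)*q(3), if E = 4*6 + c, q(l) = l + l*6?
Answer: 16128 + 672*√2 ≈ 17078.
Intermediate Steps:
q(l) = 7*l (q(l) = l + 6*l = 7*l)
c = √2 (c = 0*(-⅕) + √2*1 = 0 + √2 = √2 ≈ 1.4142)
E = 24 + √2 (E = 4*6 + √2 = 24 + √2 ≈ 25.414)
(E*32)*q(3) = ((24 + √2)*32)*(7*3) = (768 + 32*√2)*21 = 16128 + 672*√2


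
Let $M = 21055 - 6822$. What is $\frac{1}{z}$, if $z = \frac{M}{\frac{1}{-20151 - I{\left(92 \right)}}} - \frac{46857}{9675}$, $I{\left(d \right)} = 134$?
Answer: $- \frac{3225}{931110421744} \approx -3.4636 \cdot 10^{-9}$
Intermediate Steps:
$M = 14233$ ($M = 21055 - 6822 = 14233$)
$z = - \frac{931110421744}{3225}$ ($z = \frac{14233}{\frac{1}{-20151 - 134}} - \frac{46857}{9675} = \frac{14233}{\frac{1}{-20151 - 134}} - \frac{15619}{3225} = \frac{14233}{\frac{1}{-20285}} - \frac{15619}{3225} = \frac{14233}{- \frac{1}{20285}} - \frac{15619}{3225} = 14233 \left(-20285\right) - \frac{15619}{3225} = -288716405 - \frac{15619}{3225} = - \frac{931110421744}{3225} \approx -2.8872 \cdot 10^{8}$)
$\frac{1}{z} = \frac{1}{- \frac{931110421744}{3225}} = - \frac{3225}{931110421744}$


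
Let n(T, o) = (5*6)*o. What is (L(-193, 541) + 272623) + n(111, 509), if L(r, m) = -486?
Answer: 287407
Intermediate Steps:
n(T, o) = 30*o
(L(-193, 541) + 272623) + n(111, 509) = (-486 + 272623) + 30*509 = 272137 + 15270 = 287407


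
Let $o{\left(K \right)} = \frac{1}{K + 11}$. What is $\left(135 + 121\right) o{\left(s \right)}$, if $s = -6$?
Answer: $\frac{256}{5} \approx 51.2$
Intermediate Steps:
$o{\left(K \right)} = \frac{1}{11 + K}$
$\left(135 + 121\right) o{\left(s \right)} = \frac{135 + 121}{11 - 6} = \frac{256}{5}$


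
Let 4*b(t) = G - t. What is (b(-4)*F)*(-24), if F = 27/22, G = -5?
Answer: 81/11 ≈ 7.3636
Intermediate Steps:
b(t) = -5/4 - t/4 (b(t) = (-5 - t)/4 = -5/4 - t/4)
F = 27/22 (F = 27*(1/22) = 27/22 ≈ 1.2273)
(b(-4)*F)*(-24) = ((-5/4 - ¼*(-4))*(27/22))*(-24) = ((-5/4 + 1)*(27/22))*(-24) = -¼*27/22*(-24) = -27/88*(-24) = 81/11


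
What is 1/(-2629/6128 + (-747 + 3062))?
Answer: 6128/14183691 ≈ 0.00043205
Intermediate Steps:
1/(-2629/6128 + (-747 + 3062)) = 1/(-2629*1/6128 + 2315) = 1/(-2629/6128 + 2315) = 1/(14183691/6128) = 6128/14183691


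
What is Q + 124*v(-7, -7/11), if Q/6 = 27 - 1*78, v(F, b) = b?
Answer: -4234/11 ≈ -384.91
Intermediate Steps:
Q = -306 (Q = 6*(27 - 1*78) = 6*(27 - 78) = 6*(-51) = -306)
Q + 124*v(-7, -7/11) = -306 + 124*(-7/11) = -306 - 868/11 = -4234/11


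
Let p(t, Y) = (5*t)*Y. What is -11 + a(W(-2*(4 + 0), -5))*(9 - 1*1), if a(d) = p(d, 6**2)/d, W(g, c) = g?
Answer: 1429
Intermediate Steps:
p(t, Y) = 5*Y*t
a(d) = 180 (a(d) = (5*6**2*d)/d = (5*36*d)/d = (180*d)/d = 180)
-11 + a(W(-2*(4 + 0), -5))*(9 - 1*1) = -11 + 180*(9 - 1*1) = -11 + 180*(9 - 1) = -11 + 180*8 = -11 + 1440 = 1429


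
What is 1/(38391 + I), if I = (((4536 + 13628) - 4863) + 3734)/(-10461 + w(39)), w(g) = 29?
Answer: 10432/400477877 ≈ 2.6049e-5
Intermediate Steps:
I = -17035/10432 (I = (((4536 + 13628) - 4863) + 3734)/(-10461 + 29) = ((18164 - 4863) + 3734)/(-10432) = (13301 + 3734)*(-1/10432) = 17035*(-1/10432) = -17035/10432 ≈ -1.6330)
1/(38391 + I) = 1/(38391 - 17035/10432) = 1/(400477877/10432) = 10432/400477877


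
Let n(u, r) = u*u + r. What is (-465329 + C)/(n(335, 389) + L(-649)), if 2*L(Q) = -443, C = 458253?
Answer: -232/3685 ≈ -0.062958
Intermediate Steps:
L(Q) = -443/2 (L(Q) = (½)*(-443) = -443/2)
n(u, r) = r + u² (n(u, r) = u² + r = r + u²)
(-465329 + C)/(n(335, 389) + L(-649)) = (-465329 + 458253)/((389 + 335²) - 443/2) = -7076/((389 + 112225) - 443/2) = -7076/(112614 - 443/2) = -7076/224785/2 = -7076*2/224785 = -232/3685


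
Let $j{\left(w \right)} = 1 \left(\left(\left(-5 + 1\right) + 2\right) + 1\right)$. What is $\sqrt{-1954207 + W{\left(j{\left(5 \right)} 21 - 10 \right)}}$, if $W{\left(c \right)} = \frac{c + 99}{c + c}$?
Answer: $\frac{i \sqrt{1877993981}}{31} \approx 1397.9 i$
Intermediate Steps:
$j{\left(w \right)} = -1$ ($j{\left(w \right)} = 1 \left(\left(-4 + 2\right) + 1\right) = 1 \left(-2 + 1\right) = 1 \left(-1\right) = -1$)
$W{\left(c \right)} = \frac{99 + c}{2 c}$
$\sqrt{-1954207 + W{\left(j{\left(5 \right)} 21 - 10 \right)}} = \sqrt{-1954207 + \frac{99 - 31}{2 \left(\left(-1\right) 21 - 10\right)}} = \sqrt{-1954207 + \frac{99 - 31}{2 \left(-21 - 10\right)}} = \sqrt{-1954207 + \frac{99 - 31}{2 \left(-31\right)}} = \sqrt{-1954207 + \frac{1}{2} \left(- \frac{1}{31}\right) 68} = \sqrt{-1954207 - \frac{34}{31}} = \sqrt{- \frac{60580451}{31}} = \frac{i \sqrt{1877993981}}{31}$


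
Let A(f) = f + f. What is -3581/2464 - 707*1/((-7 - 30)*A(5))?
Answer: 208539/455840 ≈ 0.45748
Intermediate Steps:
A(f) = 2*f
-3581/2464 - 707*1/((-7 - 30)*A(5)) = -3581/2464 - 707*1/(10*(-7 - 30)) = -3581*1/2464 - 707/(10*(-37)) = -3581/2464 - 707/(-370) = -3581/2464 - 707*(-1/370) = -3581/2464 + 707/370 = 208539/455840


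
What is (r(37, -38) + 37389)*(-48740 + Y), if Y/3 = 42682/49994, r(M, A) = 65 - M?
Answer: -45584747837669/24997 ≈ -1.8236e+9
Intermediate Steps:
Y = 64023/24997 (Y = 3*(42682/49994) = 3*(42682*(1/49994)) = 3*(21341/24997) = 64023/24997 ≈ 2.5612)
(r(37, -38) + 37389)*(-48740 + Y) = ((65 - 1*37) + 37389)*(-48740 + 64023/24997) = ((65 - 37) + 37389)*(-1218289757/24997) = (28 + 37389)*(-1218289757/24997) = 37417*(-1218289757/24997) = -45584747837669/24997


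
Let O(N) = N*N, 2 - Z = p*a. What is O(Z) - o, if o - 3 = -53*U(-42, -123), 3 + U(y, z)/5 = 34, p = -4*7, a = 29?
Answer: 670808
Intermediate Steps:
p = -28
U(y, z) = 155 (U(y, z) = -15 + 5*34 = -15 + 170 = 155)
Z = 814 (Z = 2 - (-28)*29 = 2 - 1*(-812) = 2 + 812 = 814)
O(N) = N²
o = -8212 (o = 3 - 53*155 = 3 - 8215 = -8212)
O(Z) - o = 814² - 1*(-8212) = 662596 + 8212 = 670808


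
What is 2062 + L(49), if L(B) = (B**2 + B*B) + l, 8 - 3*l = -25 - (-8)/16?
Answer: 41249/6 ≈ 6874.8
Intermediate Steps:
l = 65/6 (l = 8/3 - (-25 - (-8)/16)/3 = 8/3 - (-25 - 1*(-1/2))/3 = 8/3 - (-25 + 1/2)/3 = 8/3 - 1/3*(-49/2) = 8/3 + 49/6 = 65/6 ≈ 10.833)
L(B) = 65/6 + 2*B**2 (L(B) = (B**2 + B*B) + 65/6 = (B**2 + B**2) + 65/6 = 2*B**2 + 65/6 = 65/6 + 2*B**2)
2062 + L(49) = 2062 + (65/6 + 2*49**2) = 2062 + (65/6 + 2*2401) = 2062 + (65/6 + 4802) = 2062 + 28877/6 = 41249/6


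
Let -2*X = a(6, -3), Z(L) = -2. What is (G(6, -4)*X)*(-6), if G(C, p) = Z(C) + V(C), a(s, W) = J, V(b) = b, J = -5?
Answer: -60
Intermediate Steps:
a(s, W) = -5
X = 5/2 (X = -½*(-5) = 5/2 ≈ 2.5000)
G(C, p) = -2 + C
(G(6, -4)*X)*(-6) = ((-2 + 6)*(5/2))*(-6) = (4*(5/2))*(-6) = 10*(-6) = -60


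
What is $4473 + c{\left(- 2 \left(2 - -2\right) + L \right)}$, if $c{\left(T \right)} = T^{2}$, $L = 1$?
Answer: $4522$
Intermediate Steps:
$4473 + c{\left(- 2 \left(2 - -2\right) + L \right)} = 4473 + \left(- 2 \left(2 - -2\right) + 1\right)^{2} = 4473 + \left(- 2 \left(2 + 2\right) + 1\right)^{2} = 4473 + \left(\left(-2\right) 4 + 1\right)^{2} = 4473 + \left(-8 + 1\right)^{2} = 4473 + \left(-7\right)^{2} = 4473 + 49 = 4522$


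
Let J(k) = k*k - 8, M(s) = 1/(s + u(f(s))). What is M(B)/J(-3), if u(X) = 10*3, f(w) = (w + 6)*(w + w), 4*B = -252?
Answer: -1/33 ≈ -0.030303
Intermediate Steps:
B = -63 (B = (¼)*(-252) = -63)
f(w) = 2*w*(6 + w) (f(w) = (6 + w)*(2*w) = 2*w*(6 + w))
u(X) = 30
M(s) = 1/(30 + s) (M(s) = 1/(s + 30) = 1/(30 + s))
J(k) = -8 + k² (J(k) = k² - 8 = -8 + k²)
M(B)/J(-3) = 1/((30 - 63)*(-8 + (-3)²)) = 1/((-33)*(-8 + 9)) = -1/33/1 = -1/33*1 = -1/33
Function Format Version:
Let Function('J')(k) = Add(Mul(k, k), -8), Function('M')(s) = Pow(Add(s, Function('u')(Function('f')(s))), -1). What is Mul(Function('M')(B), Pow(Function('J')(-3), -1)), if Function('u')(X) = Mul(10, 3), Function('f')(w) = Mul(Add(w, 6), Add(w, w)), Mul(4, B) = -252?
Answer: Rational(-1, 33) ≈ -0.030303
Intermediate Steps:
B = -63 (B = Mul(Rational(1, 4), -252) = -63)
Function('f')(w) = Mul(2, w, Add(6, w)) (Function('f')(w) = Mul(Add(6, w), Mul(2, w)) = Mul(2, w, Add(6, w)))
Function('u')(X) = 30
Function('M')(s) = Pow(Add(30, s), -1) (Function('M')(s) = Pow(Add(s, 30), -1) = Pow(Add(30, s), -1))
Function('J')(k) = Add(-8, Pow(k, 2)) (Function('J')(k) = Add(Pow(k, 2), -8) = Add(-8, Pow(k, 2)))
Mul(Function('M')(B), Pow(Function('J')(-3), -1)) = Mul(Pow(Add(30, -63), -1), Pow(Add(-8, Pow(-3, 2)), -1)) = Mul(Pow(-33, -1), Pow(Add(-8, 9), -1)) = Mul(Rational(-1, 33), Pow(1, -1)) = Mul(Rational(-1, 33), 1) = Rational(-1, 33)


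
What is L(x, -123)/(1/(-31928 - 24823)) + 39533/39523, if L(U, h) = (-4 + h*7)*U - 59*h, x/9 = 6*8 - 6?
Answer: 717106595074682/39523 ≈ 1.8144e+10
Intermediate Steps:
x = 378 (x = 9*(6*8 - 6) = 9*(48 - 6) = 9*42 = 378)
L(U, h) = -59*h + U*(-4 + 7*h) (L(U, h) = (-4 + 7*h)*U - 59*h = U*(-4 + 7*h) - 59*h = -59*h + U*(-4 + 7*h))
L(x, -123)/(1/(-31928 - 24823)) + 39533/39523 = (-59*(-123) - 4*378 + 7*378*(-123))/(1/(-31928 - 24823)) + 39533/39523 = (7257 - 1512 - 325458)/(1/(-56751)) + 39533*(1/39523) = -319713/(-1/56751) + 39533/39523 = -319713*(-56751) + 39533/39523 = 18144032463 + 39533/39523 = 717106595074682/39523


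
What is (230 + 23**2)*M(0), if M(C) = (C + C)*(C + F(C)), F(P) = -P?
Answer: 0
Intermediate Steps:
M(C) = 0 (M(C) = (C + C)*(C - C) = (2*C)*0 = 0)
(230 + 23**2)*M(0) = (230 + 23**2)*0 = (230 + 529)*0 = 759*0 = 0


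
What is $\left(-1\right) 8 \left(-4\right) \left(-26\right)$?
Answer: $-832$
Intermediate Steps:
$\left(-1\right) 8 \left(-4\right) \left(-26\right) = \left(-8\right) \left(-4\right) \left(-26\right) = 32 \left(-26\right) = -832$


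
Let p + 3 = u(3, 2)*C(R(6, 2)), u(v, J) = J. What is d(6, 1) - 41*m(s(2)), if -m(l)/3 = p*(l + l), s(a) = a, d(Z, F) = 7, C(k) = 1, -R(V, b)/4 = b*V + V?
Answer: -485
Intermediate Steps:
R(V, b) = -4*V - 4*V*b (R(V, b) = -4*(b*V + V) = -4*(V*b + V) = -4*(V + V*b) = -4*V - 4*V*b)
p = -1 (p = -3 + 2*1 = -3 + 2 = -1)
m(l) = 6*l (m(l) = -(-3)*(l + l) = -(-3)*2*l = -(-6)*l = 6*l)
d(6, 1) - 41*m(s(2)) = 7 - 246*2 = 7 - 41*12 = 7 - 492 = -485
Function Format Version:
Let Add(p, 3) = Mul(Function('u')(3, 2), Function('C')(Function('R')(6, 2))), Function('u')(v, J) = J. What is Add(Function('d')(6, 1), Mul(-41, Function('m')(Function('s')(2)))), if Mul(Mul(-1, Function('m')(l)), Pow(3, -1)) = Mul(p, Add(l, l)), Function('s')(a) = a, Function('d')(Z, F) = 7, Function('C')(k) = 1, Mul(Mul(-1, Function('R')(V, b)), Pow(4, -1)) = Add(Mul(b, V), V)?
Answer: -485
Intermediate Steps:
Function('R')(V, b) = Add(Mul(-4, V), Mul(-4, V, b)) (Function('R')(V, b) = Mul(-4, Add(Mul(b, V), V)) = Mul(-4, Add(Mul(V, b), V)) = Mul(-4, Add(V, Mul(V, b))) = Add(Mul(-4, V), Mul(-4, V, b)))
p = -1 (p = Add(-3, Mul(2, 1)) = Add(-3, 2) = -1)
Function('m')(l) = Mul(6, l) (Function('m')(l) = Mul(-3, Mul(-1, Add(l, l))) = Mul(-3, Mul(-1, Mul(2, l))) = Mul(-3, Mul(-2, l)) = Mul(6, l))
Add(Function('d')(6, 1), Mul(-41, Function('m')(Function('s')(2)))) = Add(7, Mul(-41, Mul(6, 2))) = Add(7, Mul(-41, 12)) = Add(7, -492) = -485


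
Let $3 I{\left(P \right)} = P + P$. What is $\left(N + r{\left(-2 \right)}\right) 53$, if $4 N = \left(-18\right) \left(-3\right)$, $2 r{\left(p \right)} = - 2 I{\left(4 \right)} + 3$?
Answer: $\frac{1961}{3} \approx 653.67$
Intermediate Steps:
$I{\left(P \right)} = \frac{2 P}{3}$ ($I{\left(P \right)} = \frac{P + P}{3} = \frac{2 P}{3}$)
$r{\left(p \right)} = - \frac{7}{6}$ ($r{\left(p \right)} = \frac{- 2 \cdot \frac{2}{3} \cdot 4 + 3}{2} = \frac{\left(-2\right) \frac{8}{3} + 3}{2} = \frac{- \frac{16}{3} + 3}{2} = \frac{1}{2} \left(- \frac{7}{3}\right) = - \frac{7}{6}$)
$N = \frac{27}{2}$ ($N = \frac{\left(-18\right) \left(-3\right)}{4} = \frac{1}{4} \cdot 54 = \frac{27}{2} \approx 13.5$)
$\left(N + r{\left(-2 \right)}\right) 53 = \left(\frac{27}{2} - \frac{7}{6}\right) 53 = \frac{37}{3} \cdot 53 = \frac{1961}{3}$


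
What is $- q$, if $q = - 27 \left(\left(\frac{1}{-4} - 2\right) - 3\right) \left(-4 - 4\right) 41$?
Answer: $46494$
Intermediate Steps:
$q = -46494$ ($q = - 27 \left(\left(- \frac{1}{4} - 2\right) - 3\right) \left(-8\right) 41 = - 27 \left(- \frac{9}{4} - 3\right) \left(-8\right) 41 = - 27 \left(\left(- \frac{21}{4}\right) \left(-8\right)\right) 41 = \left(-27\right) 42 \cdot 41 = \left(-1134\right) 41 = -46494$)
$- q = \left(-1\right) \left(-46494\right) = 46494$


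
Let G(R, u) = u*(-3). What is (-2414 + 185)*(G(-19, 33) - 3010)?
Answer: 6929961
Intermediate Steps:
G(R, u) = -3*u
(-2414 + 185)*(G(-19, 33) - 3010) = (-2414 + 185)*(-3*33 - 3010) = -2229*(-99 - 3010) = -2229*(-3109) = 6929961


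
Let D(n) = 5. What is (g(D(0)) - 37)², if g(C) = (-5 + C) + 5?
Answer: 1024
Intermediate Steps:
g(C) = C
(g(D(0)) - 37)² = (5 - 37)² = (-32)² = 1024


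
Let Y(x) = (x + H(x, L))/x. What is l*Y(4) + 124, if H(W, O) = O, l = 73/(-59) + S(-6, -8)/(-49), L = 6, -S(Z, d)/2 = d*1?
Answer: 694363/5782 ≈ 120.09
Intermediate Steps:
S(Z, d) = -2*d
l = -4521/2891 (l = 73/(-59) - 2*(-8)/(-49) = 73*(-1/59) + 16*(-1/49) = -73/59 - 16/49 = -4521/2891 ≈ -1.5638)
Y(x) = (6 + x)/x (Y(x) = (x + 6)/x = (6 + x)/x)
l*Y(4) + 124 = -4521*(6 + 4)/(2891*4) + 124 = -4521*10/11564 + 124 = -4521/2891*5/2 + 124 = -22605/5782 + 124 = 694363/5782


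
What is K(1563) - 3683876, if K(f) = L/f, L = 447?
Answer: -1919299247/521 ≈ -3.6839e+6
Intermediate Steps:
K(f) = 447/f
K(1563) - 3683876 = 447/1563 - 3683876 = 447*(1/1563) - 3683876 = 149/521 - 3683876 = -1919299247/521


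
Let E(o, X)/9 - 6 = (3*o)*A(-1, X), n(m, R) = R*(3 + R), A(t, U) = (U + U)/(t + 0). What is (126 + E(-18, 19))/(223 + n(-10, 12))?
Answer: 18648/403 ≈ 46.273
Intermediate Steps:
A(t, U) = 2*U/t (A(t, U) = (2*U)/t = 2*U/t)
E(o, X) = 54 - 54*X*o (E(o, X) = 54 + 9*((3*o)*(2*X/(-1))) = 54 + 9*((3*o)*(2*X*(-1))) = 54 + 9*((3*o)*(-2*X)) = 54 + 9*(-6*X*o) = 54 - 54*X*o)
(126 + E(-18, 19))/(223 + n(-10, 12)) = (126 + (54 - 54*19*(-18)))/(223 + 12*(3 + 12)) = (126 + (54 + 18468))/(223 + 12*15) = (126 + 18522)/(223 + 180) = 18648/403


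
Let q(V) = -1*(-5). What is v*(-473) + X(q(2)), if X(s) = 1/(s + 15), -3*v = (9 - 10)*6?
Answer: -18919/20 ≈ -945.95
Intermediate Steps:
v = 2 (v = -(9 - 10)*6/3 = -(-1)*6/3 = -⅓*(-6) = 2)
q(V) = 5
X(s) = 1/(15 + s)
v*(-473) + X(q(2)) = 2*(-473) + 1/(15 + 5) = -946 + 1/20 = -18919/20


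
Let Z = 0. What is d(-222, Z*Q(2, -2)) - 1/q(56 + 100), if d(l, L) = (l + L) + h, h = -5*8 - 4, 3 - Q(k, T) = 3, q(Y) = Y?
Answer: -41497/156 ≈ -266.01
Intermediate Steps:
Q(k, T) = 0 (Q(k, T) = 3 - 1*3 = 3 - 3 = 0)
h = -44 (h = -40 - 4 = -44)
d(l, L) = -44 + L + l (d(l, L) = (l + L) - 44 = (L + l) - 44 = -44 + L + l)
d(-222, Z*Q(2, -2)) - 1/q(56 + 100) = (-44 + 0*0 - 222) - 1/(56 + 100) = (-44 + 0 - 222) - 1/156 = -266 - 1*1/156 = -266 - 1/156 = -41497/156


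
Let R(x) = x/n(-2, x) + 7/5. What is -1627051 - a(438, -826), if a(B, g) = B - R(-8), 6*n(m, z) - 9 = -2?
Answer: -56962306/35 ≈ -1.6275e+6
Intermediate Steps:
n(m, z) = 7/6 (n(m, z) = 3/2 + (⅙)*(-2) = 3/2 - ⅓ = 7/6)
R(x) = 7/5 + 6*x/7 (R(x) = x/(7/6) + 7/5 = x*(6/7) + 7*(⅕) = 6*x/7 + 7/5 = 7/5 + 6*x/7)
a(B, g) = 191/35 + B (a(B, g) = B - (7/5 + (6/7)*(-8)) = B - (7/5 - 48/7) = B - 1*(-191/35) = B + 191/35 = 191/35 + B)
-1627051 - a(438, -826) = -1627051 - (191/35 + 438) = -1627051 - 1*15521/35 = -1627051 - 15521/35 = -56962306/35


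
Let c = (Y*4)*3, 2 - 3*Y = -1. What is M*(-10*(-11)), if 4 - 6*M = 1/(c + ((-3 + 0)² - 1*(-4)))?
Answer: 363/5 ≈ 72.600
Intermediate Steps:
Y = 1 (Y = ⅔ - ⅓*(-1) = ⅔ + ⅓ = 1)
c = 12 (c = (1*4)*3 = 4*3 = 12)
M = 33/50 (M = ⅔ - 1/(6*(12 + ((-3 + 0)² - 1*(-4)))) = ⅔ - 1/(6*(12 + ((-3)² + 4))) = ⅔ - 1/(6*(12 + (9 + 4))) = ⅔ - 1/(6*(12 + 13)) = ⅔ - ⅙/25 = ⅔ - ⅙*1/25 = ⅔ - 1/150 = 33/50 ≈ 0.66000)
M*(-10*(-11)) = 33*(-10*(-11))/50 = (33/50)*110 = 363/5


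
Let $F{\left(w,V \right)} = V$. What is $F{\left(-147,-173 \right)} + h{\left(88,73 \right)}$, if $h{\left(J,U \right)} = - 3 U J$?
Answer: $-19445$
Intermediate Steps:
$h{\left(J,U \right)} = - 3 J U$
$F{\left(-147,-173 \right)} + h{\left(88,73 \right)} = -173 - 264 \cdot 73 = -173 - 19272 = -19445$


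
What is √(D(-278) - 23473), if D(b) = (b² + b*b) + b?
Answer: √130817 ≈ 361.69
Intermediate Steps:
D(b) = b + 2*b² (D(b) = (b² + b²) + b = 2*b² + b = b + 2*b²)
√(D(-278) - 23473) = √(-278*(1 + 2*(-278)) - 23473) = √(-278*(1 - 556) - 23473) = √(-278*(-555) - 23473) = √(154290 - 23473) = √130817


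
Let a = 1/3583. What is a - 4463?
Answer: -15990928/3583 ≈ -4463.0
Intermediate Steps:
a = 1/3583 ≈ 0.00027910
a - 4463 = 1/3583 - 4463 = -15990928/3583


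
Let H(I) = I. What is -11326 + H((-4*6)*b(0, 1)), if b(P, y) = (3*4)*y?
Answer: -11614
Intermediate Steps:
b(P, y) = 12*y
-11326 + H((-4*6)*b(0, 1)) = -11326 + (-4*6)*(12*1) = -11326 - 24*12 = -11326 - 288 = -11614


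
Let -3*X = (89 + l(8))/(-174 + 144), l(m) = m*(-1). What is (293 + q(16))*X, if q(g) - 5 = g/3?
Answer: 273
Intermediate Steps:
l(m) = -m
q(g) = 5 + g/3
X = 9/10 (X = -(89 - 1*8)/(3*(-174 + 144)) = -(89 - 8)/(3*(-30)) = -27*(-1)/30 = -1/3*(-27/10) = 9/10 ≈ 0.90000)
(293 + q(16))*X = (293 + (5 + (1/3)*16))*(9/10) = (293 + (5 + 16/3))*(9/10) = (293 + 31/3)*(9/10) = (910/3)*(9/10) = 273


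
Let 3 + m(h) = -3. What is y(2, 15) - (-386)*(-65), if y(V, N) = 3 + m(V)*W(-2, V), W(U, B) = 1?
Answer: -25093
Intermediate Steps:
m(h) = -6 (m(h) = -3 - 3 = -6)
y(V, N) = -3 (y(V, N) = 3 - 6*1 = 3 - 6 = -3)
y(2, 15) - (-386)*(-65) = -3 - (-386)*(-65) = -3 - 1*25090 = -3 - 25090 = -25093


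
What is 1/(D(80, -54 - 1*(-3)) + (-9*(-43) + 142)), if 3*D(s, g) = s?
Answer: 3/1667 ≈ 0.0017996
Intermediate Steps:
D(s, g) = s/3
1/(D(80, -54 - 1*(-3)) + (-9*(-43) + 142)) = 1/((⅓)*80 + (-9*(-43) + 142)) = 1/(80/3 + (387 + 142)) = 1/(80/3 + 529) = 1/(1667/3) = 3/1667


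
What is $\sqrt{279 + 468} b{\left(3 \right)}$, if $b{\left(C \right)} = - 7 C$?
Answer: $- 63 \sqrt{83} \approx -573.96$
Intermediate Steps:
$\sqrt{279 + 468} b{\left(3 \right)} = \sqrt{279 + 468} \left(\left(-7\right) 3\right) = \sqrt{747} \left(-21\right) = 3 \sqrt{83} \left(-21\right) = - 63 \sqrt{83}$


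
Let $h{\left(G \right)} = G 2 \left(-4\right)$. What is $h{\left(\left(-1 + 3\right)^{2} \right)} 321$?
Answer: $-10272$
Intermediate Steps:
$h{\left(G \right)} = - 8 G$ ($h{\left(G \right)} = 2 G \left(-4\right) = - 8 G$)
$h{\left(\left(-1 + 3\right)^{2} \right)} 321 = - 8 \left(-1 + 3\right)^{2} \cdot 321 = - 8 \cdot 2^{2} \cdot 321 = \left(-8\right) 4 \cdot 321 = \left(-32\right) 321 = -10272$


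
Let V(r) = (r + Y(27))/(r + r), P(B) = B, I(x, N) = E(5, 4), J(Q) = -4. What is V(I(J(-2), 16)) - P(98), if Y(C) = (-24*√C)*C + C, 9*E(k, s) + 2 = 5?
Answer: -57 - 2916*√3 ≈ -5107.7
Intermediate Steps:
E(k, s) = ⅓ (E(k, s) = -2/9 + (⅑)*5 = -2/9 + 5/9 = ⅓)
I(x, N) = ⅓
Y(C) = C - 24*C^(3/2) (Y(C) = -24*C^(3/2) + C = C - 24*C^(3/2))
V(r) = (27 + r - 1944*√3)/(2*r) (V(r) = (r + (27 - 1944*√3))/(r + r) = (r + (27 - 1944*√3))/((2*r)) = (r + (27 - 1944*√3))*(1/(2*r)) = (27 + r - 1944*√3)*(1/(2*r)) = (27 + r - 1944*√3)/(2*r))
V(I(J(-2), 16)) - P(98) = (27 + ⅓ - 1944*√3)/(2*(⅓)) - 1*98 = (½)*3*(82/3 - 1944*√3) - 98 = (41 - 2916*√3) - 98 = -57 - 2916*√3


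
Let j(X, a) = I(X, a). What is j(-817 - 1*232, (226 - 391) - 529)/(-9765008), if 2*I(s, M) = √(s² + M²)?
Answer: -√1582037/19530016 ≈ -6.4403e-5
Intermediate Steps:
I(s, M) = √(M² + s²)/2 (I(s, M) = √(s² + M²)/2 = √(M² + s²)/2)
j(X, a) = √(X² + a²)/2 (j(X, a) = √(a² + X²)/2 = √(X² + a²)/2)
j(-817 - 1*232, (226 - 391) - 529)/(-9765008) = (√((-817 - 1*232)² + ((226 - 391) - 529)²)/2)/(-9765008) = (√((-817 - 232)² + (-165 - 529)²)/2)*(-1/9765008) = (√((-1049)² + (-694)²)/2)*(-1/9765008) = (√(1100401 + 481636)/2)*(-1/9765008) = (√1582037/2)*(-1/9765008) = -√1582037/19530016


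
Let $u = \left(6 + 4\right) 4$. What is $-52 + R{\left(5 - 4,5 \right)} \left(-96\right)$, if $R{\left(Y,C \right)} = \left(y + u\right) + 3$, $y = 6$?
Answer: $-4756$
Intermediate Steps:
$u = 40$ ($u = 10 \cdot 4 = 40$)
$R{\left(Y,C \right)} = 49$ ($R{\left(Y,C \right)} = \left(6 + 40\right) + 3 = 46 + 3 = 49$)
$-52 + R{\left(5 - 4,5 \right)} \left(-96\right) = -52 + 49 \left(-96\right) = -52 - 4704 = -4756$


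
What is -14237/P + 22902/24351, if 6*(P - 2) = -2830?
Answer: 357441493/11436853 ≈ 31.253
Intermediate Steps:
P = -1409/3 (P = 2 + (⅙)*(-2830) = 2 - 1415/3 = -1409/3 ≈ -469.67)
-14237/P + 22902/24351 = -14237/(-1409/3) + 22902/24351 = -14237*(-3/1409) + 22902*(1/24351) = 42711/1409 + 7634/8117 = 357441493/11436853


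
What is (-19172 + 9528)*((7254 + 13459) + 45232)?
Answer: -635973580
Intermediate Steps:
(-19172 + 9528)*((7254 + 13459) + 45232) = -9644*(20713 + 45232) = -9644*65945 = -635973580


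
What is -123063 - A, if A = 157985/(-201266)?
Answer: -24768239773/201266 ≈ -1.2306e+5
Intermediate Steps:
A = -157985/201266 (A = 157985*(-1/201266) = -157985/201266 ≈ -0.78496)
-123063 - A = -123063 - 1*(-157985/201266) = -123063 + 157985/201266 = -24768239773/201266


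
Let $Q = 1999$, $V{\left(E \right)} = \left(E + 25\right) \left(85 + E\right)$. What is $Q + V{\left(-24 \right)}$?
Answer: $2060$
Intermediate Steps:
$V{\left(E \right)} = \left(25 + E\right) \left(85 + E\right)$
$Q + V{\left(-24 \right)} = 1999 + \left(2125 + \left(-24\right)^{2} + 110 \left(-24\right)\right) = 1999 + \left(2125 + 576 - 2640\right) = 1999 + 61 = 2060$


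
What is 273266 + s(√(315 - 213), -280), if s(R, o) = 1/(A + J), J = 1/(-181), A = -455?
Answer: 22505094515/82356 ≈ 2.7327e+5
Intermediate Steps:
J = -1/181 ≈ -0.0055249
s(R, o) = -181/82356 (s(R, o) = 1/(-455 - 1/181) = 1/(-82356/181) = -181/82356)
273266 + s(√(315 - 213), -280) = 273266 - 181/82356 = 22505094515/82356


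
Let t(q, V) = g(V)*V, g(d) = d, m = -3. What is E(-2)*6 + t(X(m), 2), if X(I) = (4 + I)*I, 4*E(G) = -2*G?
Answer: 10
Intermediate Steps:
E(G) = -G/2 (E(G) = (-2*G)/4 = -G/2)
X(I) = I*(4 + I)
t(q, V) = V² (t(q, V) = V*V = V²)
E(-2)*6 + t(X(m), 2) = -½*(-2)*6 + 2² = 1*6 + 4 = 6 + 4 = 10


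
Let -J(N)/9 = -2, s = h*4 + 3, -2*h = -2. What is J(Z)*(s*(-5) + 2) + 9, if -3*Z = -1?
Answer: -585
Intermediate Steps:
Z = 1/3 (Z = -1/3*(-1) = 1/3 ≈ 0.33333)
h = 1 (h = -1/2*(-2) = 1)
s = 7 (s = 1*4 + 3 = 4 + 3 = 7)
J(N) = 18 (J(N) = -9*(-2) = 18)
J(Z)*(s*(-5) + 2) + 9 = 18*(7*(-5) + 2) + 9 = 18*(-35 + 2) + 9 = 18*(-33) + 9 = -594 + 9 = -585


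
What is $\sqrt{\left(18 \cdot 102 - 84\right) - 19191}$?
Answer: $i \sqrt{17439} \approx 132.06 i$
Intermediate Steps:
$\sqrt{\left(18 \cdot 102 - 84\right) - 19191} = \sqrt{\left(1836 - 84\right) - 19191} = \sqrt{1752 - 19191} = \sqrt{-17439} = i \sqrt{17439}$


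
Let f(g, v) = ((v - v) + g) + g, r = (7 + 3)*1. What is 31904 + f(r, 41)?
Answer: 31924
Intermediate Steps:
r = 10 (r = 10*1 = 10)
f(g, v) = 2*g (f(g, v) = (0 + g) + g = g + g = 2*g)
31904 + f(r, 41) = 31904 + 2*10 = 31904 + 20 = 31924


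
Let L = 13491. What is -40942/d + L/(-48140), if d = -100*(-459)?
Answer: -129509239/110481300 ≈ -1.1722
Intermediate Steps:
d = 45900
-40942/d + L/(-48140) = -40942/45900 + 13491/(-48140) = -40942*1/45900 + 13491*(-1/48140) = -20471/22950 - 13491/48140 = -129509239/110481300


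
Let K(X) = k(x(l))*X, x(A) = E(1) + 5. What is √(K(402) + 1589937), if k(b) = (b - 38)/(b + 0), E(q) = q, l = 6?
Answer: √1587793 ≈ 1260.1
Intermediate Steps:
x(A) = 6 (x(A) = 1 + 5 = 6)
k(b) = (-38 + b)/b
K(X) = -16*X/3 (K(X) = ((-38 + 6)/6)*X = ((⅙)*(-32))*X = -16*X/3)
√(K(402) + 1589937) = √(-16/3*402 + 1589937) = √(-2144 + 1589937) = √1587793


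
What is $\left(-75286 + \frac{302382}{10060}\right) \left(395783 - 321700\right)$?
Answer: $- \frac{28043185389287}{5030} \approx -5.5752 \cdot 10^{9}$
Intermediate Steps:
$\left(-75286 + \frac{302382}{10060}\right) \left(395783 - 321700\right) = \left(-75286 + 302382 \cdot \frac{1}{10060}\right) 74083 = \left(-75286 + \frac{151191}{5030}\right) 74083 = \left(- \frac{378537389}{5030}\right) 74083 = - \frac{28043185389287}{5030}$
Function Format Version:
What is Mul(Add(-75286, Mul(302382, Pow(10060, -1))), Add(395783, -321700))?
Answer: Rational(-28043185389287, 5030) ≈ -5.5752e+9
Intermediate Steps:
Mul(Add(-75286, Mul(302382, Pow(10060, -1))), Add(395783, -321700)) = Mul(Add(-75286, Mul(302382, Rational(1, 10060))), 74083) = Mul(Add(-75286, Rational(151191, 5030)), 74083) = Mul(Rational(-378537389, 5030), 74083) = Rational(-28043185389287, 5030)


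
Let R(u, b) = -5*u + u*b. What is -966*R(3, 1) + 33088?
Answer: 44680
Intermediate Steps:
R(u, b) = -5*u + b*u
-966*R(3, 1) + 33088 = -2898*(-5 + 1) + 33088 = -2898*(-4) + 33088 = -966*(-12) + 33088 = 11592 + 33088 = 44680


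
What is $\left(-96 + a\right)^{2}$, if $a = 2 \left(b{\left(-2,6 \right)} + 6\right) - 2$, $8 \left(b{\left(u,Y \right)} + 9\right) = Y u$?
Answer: $11449$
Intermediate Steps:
$b{\left(u,Y \right)} = -9 + \frac{Y u}{8}$
$a = -11$ ($a = 2 \left(\left(-9 + \frac{1}{8} \cdot 6 \left(-2\right)\right) + 6\right) - 2 = 2 \left(\left(-9 - \frac{3}{2}\right) + 6\right) - 2 = 2 \left(- \frac{21}{2} + 6\right) - 2 = 2 \left(- \frac{9}{2}\right) - 2 = -9 - 2 = -11$)
$\left(-96 + a\right)^{2} = \left(-96 - 11\right)^{2} = \left(-107\right)^{2} = 11449$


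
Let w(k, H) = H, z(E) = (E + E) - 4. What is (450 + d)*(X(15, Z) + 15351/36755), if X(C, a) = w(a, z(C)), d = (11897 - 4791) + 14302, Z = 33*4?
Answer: 21223702698/36755 ≈ 5.7744e+5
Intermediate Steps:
z(E) = -4 + 2*E (z(E) = 2*E - 4 = -4 + 2*E)
Z = 132
d = 21408 (d = 7106 + 14302 = 21408)
X(C, a) = -4 + 2*C
(450 + d)*(X(15, Z) + 15351/36755) = (450 + 21408)*((-4 + 2*15) + 15351/36755) = 21858*((-4 + 30) + 15351*(1/36755)) = 21858*(26 + 15351/36755) = 21858*(970981/36755) = 21223702698/36755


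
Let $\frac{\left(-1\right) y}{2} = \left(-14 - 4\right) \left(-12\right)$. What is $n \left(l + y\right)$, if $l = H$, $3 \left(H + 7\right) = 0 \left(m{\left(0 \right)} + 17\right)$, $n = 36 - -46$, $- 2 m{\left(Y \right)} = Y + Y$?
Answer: $-35998$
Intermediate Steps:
$m{\left(Y \right)} = - Y$ ($m{\left(Y \right)} = - \frac{Y + Y}{2} = - \frac{2 Y}{2} = - Y$)
$n = 82$ ($n = 36 + 46 = 82$)
$y = -432$ ($y = - 2 \left(-14 - 4\right) \left(-12\right) = - 2 \left(\left(-18\right) \left(-12\right)\right) = \left(-2\right) 216 = -432$)
$H = -7$ ($H = -7 + \frac{0 \left(\left(-1\right) 0 + 17\right)}{3} = -7 + \frac{0 \left(0 + 17\right)}{3} = -7 + \frac{0 \cdot 17}{3} = -7 + \frac{1}{3} \cdot 0 = -7 + 0 = -7$)
$l = -7$
$n \left(l + y\right) = 82 \left(-7 - 432\right) = 82 \left(-439\right) = -35998$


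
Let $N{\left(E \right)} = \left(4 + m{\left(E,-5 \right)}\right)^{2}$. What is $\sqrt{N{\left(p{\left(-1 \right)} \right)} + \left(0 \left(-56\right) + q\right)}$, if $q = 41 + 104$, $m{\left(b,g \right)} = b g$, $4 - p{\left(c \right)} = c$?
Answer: $\sqrt{586} \approx 24.207$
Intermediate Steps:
$p{\left(c \right)} = 4 - c$
$N{\left(E \right)} = \left(4 - 5 E\right)^{2}$ ($N{\left(E \right)} = \left(4 + E \left(-5\right)\right)^{2} = \left(4 - 5 E\right)^{2}$)
$q = 145$
$\sqrt{N{\left(p{\left(-1 \right)} \right)} + \left(0 \left(-56\right) + q\right)} = \sqrt{\left(4 - 5 \left(4 - -1\right)\right)^{2} + \left(0 \left(-56\right) + 145\right)} = \sqrt{\left(4 - 5 \left(4 + 1\right)\right)^{2} + \left(0 + 145\right)} = \sqrt{\left(4 - 25\right)^{2} + 145} = \sqrt{\left(-21\right)^{2} + 145} = \sqrt{441 + 145} = \sqrt{586}$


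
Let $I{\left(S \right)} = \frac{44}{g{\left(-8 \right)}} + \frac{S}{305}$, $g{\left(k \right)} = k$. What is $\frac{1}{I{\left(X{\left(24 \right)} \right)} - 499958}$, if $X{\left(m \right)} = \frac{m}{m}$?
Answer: $- \frac{610}{304977733} \approx -2.0001 \cdot 10^{-6}$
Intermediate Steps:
$X{\left(m \right)} = 1$
$I{\left(S \right)} = - \frac{11}{2} + \frac{S}{305}$ ($I{\left(S \right)} = \frac{44}{-8} + \frac{S}{305} = 44 \left(- \frac{1}{8}\right) + S \frac{1}{305} = - \frac{11}{2} + \frac{S}{305}$)
$\frac{1}{I{\left(X{\left(24 \right)} \right)} - 499958} = \frac{1}{\left(- \frac{11}{2} + \frac{1}{305} \cdot 1\right) - 499958} = \frac{1}{\left(- \frac{11}{2} + \frac{1}{305}\right) - 499958} = \frac{1}{- \frac{3353}{610} - 499958} = \frac{1}{- \frac{304977733}{610}} = - \frac{610}{304977733}$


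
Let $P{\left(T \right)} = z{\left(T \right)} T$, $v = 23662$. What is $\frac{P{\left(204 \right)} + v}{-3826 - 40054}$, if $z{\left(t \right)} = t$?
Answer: $- \frac{32639}{21940} \approx -1.4876$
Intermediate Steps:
$P{\left(T \right)} = T^{2}$ ($P{\left(T \right)} = T T = T^{2}$)
$\frac{P{\left(204 \right)} + v}{-3826 - 40054} = \frac{204^{2} + 23662}{-3826 - 40054} = \frac{41616 + 23662}{-43880} = 65278 \left(- \frac{1}{43880}\right) = - \frac{32639}{21940}$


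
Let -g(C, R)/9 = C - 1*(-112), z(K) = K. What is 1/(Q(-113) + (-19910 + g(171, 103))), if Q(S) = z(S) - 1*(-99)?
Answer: -1/22471 ≈ -4.4502e-5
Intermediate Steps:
g(C, R) = -1008 - 9*C (g(C, R) = -9*(C - 1*(-112)) = -9*(C + 112) = -9*(112 + C) = -1008 - 9*C)
Q(S) = 99 + S (Q(S) = S - 1*(-99) = S + 99 = 99 + S)
1/(Q(-113) + (-19910 + g(171, 103))) = 1/((99 - 113) + (-19910 + (-1008 - 9*171))) = 1/(-14 + (-19910 + (-1008 - 1539))) = 1/(-14 + (-19910 - 2547)) = 1/(-14 - 22457) = 1/(-22471) = -1/22471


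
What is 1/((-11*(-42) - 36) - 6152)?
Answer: -1/5726 ≈ -0.00017464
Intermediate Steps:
1/((-11*(-42) - 36) - 6152) = 1/((462 - 36) - 6152) = 1/(426 - 6152) = 1/(-5726) = -1/5726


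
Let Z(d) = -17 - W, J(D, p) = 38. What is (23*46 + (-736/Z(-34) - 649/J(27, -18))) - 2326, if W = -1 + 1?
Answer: -802193/646 ≈ -1241.8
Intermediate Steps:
W = 0
Z(d) = -17 (Z(d) = -17 - 1*0 = -17 + 0 = -17)
(23*46 + (-736/Z(-34) - 649/J(27, -18))) - 2326 = (23*46 + (-736/(-17) - 649/38)) - 2326 = (1058 + (-736*(-1/17) - 649*1/38)) - 2326 = (1058 + (736/17 - 649/38)) - 2326 = (1058 + 16935/646) - 2326 = 700403/646 - 2326 = -802193/646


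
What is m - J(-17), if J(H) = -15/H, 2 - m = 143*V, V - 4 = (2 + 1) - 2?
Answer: -12136/17 ≈ -713.88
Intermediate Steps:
V = 5 (V = 4 + ((2 + 1) - 2) = 4 + (3 - 2) = 4 + 1 = 5)
m = -713 (m = 2 - 143*5 = 2 - 1*715 = 2 - 715 = -713)
m - J(-17) = -713 - (-15)/(-17) = -713 - (-15)*(-1)/17 = -713 - 1*15/17 = -713 - 15/17 = -12136/17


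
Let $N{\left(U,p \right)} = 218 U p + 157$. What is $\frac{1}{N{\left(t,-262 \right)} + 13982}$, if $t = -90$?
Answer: $\frac{1}{5154579} \approx 1.94 \cdot 10^{-7}$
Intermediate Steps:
$N{\left(U,p \right)} = 157 + 218 U p$ ($N{\left(U,p \right)} = 218 U p + 157 = 157 + 218 U p$)
$\frac{1}{N{\left(t,-262 \right)} + 13982} = \frac{1}{\left(157 + 218 \left(-90\right) \left(-262\right)\right) + 13982} = \frac{1}{\left(157 + 5140440\right) + 13982} = \frac{1}{5140597 + 13982} = \frac{1}{5154579}$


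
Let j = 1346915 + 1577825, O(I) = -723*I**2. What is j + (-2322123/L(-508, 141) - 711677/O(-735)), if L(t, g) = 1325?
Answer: 12101683551962324/4140176355 ≈ 2.9230e+6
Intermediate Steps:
j = 2924740
j + (-2322123/L(-508, 141) - 711677/O(-735)) = 2924740 + (-2322123/1325 - 711677/((-723*(-735)**2))) = 2924740 + (-2322123*1/1325 - 711677/((-723*540225))) = 2924740 + (-2322123/1325 - 711677/(-390582675)) = 2924740 + (-2322123/1325 - 711677*(-1/390582675)) = 2924740 + (-2322123/1325 + 711677/390582675) = 2924740 - 7255840560376/4140176355 = 12101683551962324/4140176355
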